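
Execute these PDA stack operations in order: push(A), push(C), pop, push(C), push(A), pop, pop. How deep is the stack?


Tracing stack operations:
  push(A) -> stack = [A], depth=1
  push(C) -> stack = [A,C], depth=2
  pop -> removed C, stack = [A], depth=1
  push(C) -> stack = [A,C], depth=2
  push(A) -> stack = [A,C,A], depth=3
  pop -> removed A, stack = [A,C], depth=2
  pop -> removed C, stack = [A], depth=1
Final depth = 1

1


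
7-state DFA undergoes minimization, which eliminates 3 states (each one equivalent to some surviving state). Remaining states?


Original DFA: 7 states
Redundant states removed: 3
Minimized states = original - removed
= 7 - 3
= 4

4


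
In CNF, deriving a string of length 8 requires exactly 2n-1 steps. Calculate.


Chomsky Normal Form derivation:
String length n = 8
Each step either:
  - Splits a nonterminal into two (n-1 such steps)
  - Converts a nonterminal to terminal (n such steps)
Total = (n-1) + n = 2n - 1
= 2(8) - 1
= 16 - 1
= 15

15


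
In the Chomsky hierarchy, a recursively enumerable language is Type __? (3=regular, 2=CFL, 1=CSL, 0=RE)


Chomsky hierarchy levels:
  Type 3: Regular (DFA/NFA/regex)
  Type 2: Context-free (PDA)
  Type 1: Context-sensitive
  Type 0: Recursively enumerable (TM)
'recursively enumerable' corresponds to Type 0

0


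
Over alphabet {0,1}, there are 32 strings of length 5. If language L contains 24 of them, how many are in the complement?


Alphabet: {0,1}
String length: 5
Total strings of length 5 = 2^5 = 32
Strings in L = 24
Complement = total - |L|
= 32 - 24
= 8

8


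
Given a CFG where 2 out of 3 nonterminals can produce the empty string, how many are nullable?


Nonterminals: {S, A, B}
A nonterminal is nullable if it can derive epsilon
Counting nullable nonterminals: 2
Total nullable = 2

2


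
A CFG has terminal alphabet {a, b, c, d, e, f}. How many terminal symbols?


Terminal symbols: a, b, c, d, e, f
Counting each: a (#1), b (#2), c (#3), d (#4), e (#5), f (#6)
Total = 6

6


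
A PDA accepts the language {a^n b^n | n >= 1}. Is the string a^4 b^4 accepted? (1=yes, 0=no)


Language requires equal numbers of a's and b's
PDA pushes for each 'a', pops for each 'b'
Number of a's = 4
Number of b's = 4
4 == 4 -> Accept

1


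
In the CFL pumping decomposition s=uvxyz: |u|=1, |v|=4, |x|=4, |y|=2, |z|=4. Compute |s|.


|s| = |u| + |v| + |x| + |y| + |z|
= 1 + 4 + 4 + 2 + 4
= 5 + 4 + 6
= 9 + 6
= 15

15


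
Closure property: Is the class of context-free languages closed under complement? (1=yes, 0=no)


CFL closure properties:
  Closed under: union, concatenation, Kleene star
  NOT closed under: intersection, complement
Operation 'complement' is in not-closed list -> No (not closed)

0


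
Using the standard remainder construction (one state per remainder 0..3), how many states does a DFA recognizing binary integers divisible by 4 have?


Divisibility by 4 is tracked via the remainder mod 4: 0, 1, ..., 3
The construction assigns one state to each remainder
Number of remainders = 4

4


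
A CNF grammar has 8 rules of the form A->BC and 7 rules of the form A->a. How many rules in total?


CNF allows two rule forms:
  A -> BC (binary): 8 rules
  A -> a (terminal): 7 rules
Total = 8 + 7 = 15

15


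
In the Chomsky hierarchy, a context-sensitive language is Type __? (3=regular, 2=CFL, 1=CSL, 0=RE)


Chomsky hierarchy levels:
  Type 3: Regular (DFA/NFA/regex)
  Type 2: Context-free (PDA)
  Type 1: Context-sensitive
  Type 0: Recursively enumerable (TM)
'context-sensitive' corresponds to Type 1

1


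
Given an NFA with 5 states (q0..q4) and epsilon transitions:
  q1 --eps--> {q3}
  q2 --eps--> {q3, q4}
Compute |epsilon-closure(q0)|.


Starting from q0
Initialize closure = {q0}
q0 has no outgoing epsilon transitions -> nothing to add
Final closure: {q0}
Size = 1

1


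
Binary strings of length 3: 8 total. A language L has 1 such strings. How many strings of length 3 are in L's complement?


Alphabet: {0,1}
String length: 3
Total strings of length 3 = 2^3 = 8
Strings in L = 1
Complement = total - |L|
= 8 - 1
= 7

7


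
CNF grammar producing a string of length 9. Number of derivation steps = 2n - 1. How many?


Chomsky Normal Form derivation:
String length n = 9
Each step either:
  - Splits a nonterminal into two (n-1 such steps)
  - Converts a nonterminal to terminal (n such steps)
Total = (n-1) + n = 2n - 1
= 2(9) - 1
= 18 - 1
= 17

17


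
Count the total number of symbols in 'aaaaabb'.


String: 'aaaaabb'
Counting characters:
  'a' appears 5 time(s)
  'b' appears 2 time(s)
Total length = 5 + 2 = 7

7


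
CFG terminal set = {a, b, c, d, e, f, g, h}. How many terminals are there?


Terminal symbols: a, b, c, d, e, f, g, h
Counting each: a (#1), b (#2), c (#3), d (#4), e (#5), f (#6), g (#7), h (#8)
Total = 8

8


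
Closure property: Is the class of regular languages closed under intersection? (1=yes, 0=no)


Regular languages are closed under all standard operations:
- Union: Yes (product construction)
- Intersection: Yes (product construction)
- Complement: Yes (swap accept/reject)
- Concatenation: Yes (NFA construction)
Operation: intersection -> Closed

1


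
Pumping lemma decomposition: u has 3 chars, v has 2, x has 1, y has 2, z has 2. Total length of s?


|s| = |u| + |v| + |x| + |y| + |z|
= 3 + 2 + 1 + 2 + 2
= 5 + 1 + 4
= 6 + 4
= 10

10


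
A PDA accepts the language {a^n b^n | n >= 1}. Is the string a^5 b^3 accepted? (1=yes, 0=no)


Language requires equal numbers of a's and b's
PDA pushes for each 'a', pops for each 'b'
Number of a's = 5
Number of b's = 3
5 != 3 -> Reject

0


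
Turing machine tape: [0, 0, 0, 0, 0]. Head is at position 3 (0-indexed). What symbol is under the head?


Tape: [0, 0, 0, 0, 0]
Positions: 0 1 2 3 4
Values:    0 0 0 0 0
Head at position 3
tape[3] = 0

0


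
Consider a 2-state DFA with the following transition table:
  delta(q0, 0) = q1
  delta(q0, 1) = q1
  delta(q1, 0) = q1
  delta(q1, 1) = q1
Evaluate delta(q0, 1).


Looking up transition function:
delta(q0, 1) in the table
Row: q0, Column: 1
Result: q1

q1


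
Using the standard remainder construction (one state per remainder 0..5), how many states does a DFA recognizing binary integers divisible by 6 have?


Divisibility by 6 is tracked via the remainder mod 6: 0, 1, ..., 5
The construction assigns one state to each remainder
Number of remainders = 6

6


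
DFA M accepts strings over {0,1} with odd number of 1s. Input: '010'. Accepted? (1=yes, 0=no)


DFA has 2 states: q_even (start, accept=no) and q_odd
Processing string '010' character by character:
  Position 0: read '0', 1-count=0 -> q_even (no change)
  Position 1: read '1', 1-count=1 -> q_odd
  Position 2: read '0', 1-count=1 -> q_odd (no change)
Final state: q_odd, total 1s = 1 (odd); the DFA requires an odd count -> accept

1


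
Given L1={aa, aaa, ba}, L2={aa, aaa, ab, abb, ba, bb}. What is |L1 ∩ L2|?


L1 = {aa, aaa, ba}
L2 = {aa, aaa, ab, abb, ba, bb}
Checking each string in L1 against L2:
  'aa': in L2? Yes
  'aaa': in L2? Yes
  'ba': in L2? Yes
Intersection = {aa, aaa, ba}
|L1 ∩ L2| = 3

3


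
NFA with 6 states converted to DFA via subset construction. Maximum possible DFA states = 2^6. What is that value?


NFA has 6 states
Subset construction: each DFA state = subset of NFA states
Maximum subsets = 2^6
2^6 = 64

64


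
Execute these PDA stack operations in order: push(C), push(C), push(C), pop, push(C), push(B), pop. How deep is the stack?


Tracing stack operations:
  push(C) -> stack = [C], depth=1
  push(C) -> stack = [C,C], depth=2
  push(C) -> stack = [C,C,C], depth=3
  pop -> removed C, stack = [C,C], depth=2
  push(C) -> stack = [C,C,C], depth=3
  push(B) -> stack = [C,C,C,B], depth=4
  pop -> removed B, stack = [C,C,C], depth=3
Final depth = 3

3


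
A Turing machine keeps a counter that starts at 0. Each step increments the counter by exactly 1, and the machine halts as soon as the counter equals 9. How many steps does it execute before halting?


Counter starts at 0. Counting sequence:
  Step 1: counter = 1
  Step 2: counter = 2
  Step 3: counter = 3
  Step 4: counter = 4
  Step 5: counter = 5
  Step 6: counter = 6
  ...
  Step 9: counter = 9
Counter reached 9 -> halt
Total steps = 9

9


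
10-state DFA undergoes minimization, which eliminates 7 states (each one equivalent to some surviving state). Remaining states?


Original DFA: 10 states
Redundant states removed: 7
Minimized states = original - removed
= 10 - 7
= 3

3


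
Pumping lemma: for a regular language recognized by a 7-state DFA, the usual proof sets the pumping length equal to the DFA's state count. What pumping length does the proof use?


Pumping lemma for regular languages (standard proof):
Take p = |Q|, the number of DFA states.
Any string of length >= |Q| passes through |Q|+1 states while reading its first |Q| symbols,
so by pigeonhole some state repeats, giving the loop that can be pumped.
Here |Q| = 7
Therefore the proof uses p = 7

7


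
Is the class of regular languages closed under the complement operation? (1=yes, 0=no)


Regular languages are closed under:
- Union (DFA product construction)
- Intersection (DFA product construction)
- Complement (swap accept/reject states)
- Concatenation (NFA construction)
- Kleene star (NFA construction)
complement is in this list
Therefore: closed

1


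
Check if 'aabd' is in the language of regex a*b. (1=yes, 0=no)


Pattern: a*b
String: 'aabd'
Pattern requires: zero or more 'a's followed by exactly one 'b'
Found 2 leading 'a's
Remaining: 'bd'
Remaining is not 'b' -> no match
Result: 0

0


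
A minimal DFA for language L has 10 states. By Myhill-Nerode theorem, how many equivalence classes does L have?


Myhill-Nerode theorem:
Number of equivalence classes = number of states in minimal DFA
Minimal DFA states = 10
Therefore equivalence classes = 10

10


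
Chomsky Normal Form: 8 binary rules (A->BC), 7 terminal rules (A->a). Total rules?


CNF allows two rule forms:
  A -> BC (binary): 8 rules
  A -> a (terminal): 7 rules
Total = 8 + 7 = 15

15


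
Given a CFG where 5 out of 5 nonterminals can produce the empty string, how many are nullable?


Nonterminals: {S, A, B, C, D}
A nonterminal is nullable if it can derive epsilon
Counting nullable nonterminals: 5
Total nullable = 5

5


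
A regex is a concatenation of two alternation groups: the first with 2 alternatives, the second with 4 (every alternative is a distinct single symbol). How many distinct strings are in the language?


First group: 2 alternatives
Second group: 4 alternatives
Concatenation: each choice from group 1 pairs with each from group 2
Total = 2 x 4 = 8

8


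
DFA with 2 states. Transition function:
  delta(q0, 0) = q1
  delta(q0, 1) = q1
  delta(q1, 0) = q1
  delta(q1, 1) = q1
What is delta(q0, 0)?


Looking up transition function:
delta(q0, 0) in the table
Row: q0, Column: 0
Result: q1

q1


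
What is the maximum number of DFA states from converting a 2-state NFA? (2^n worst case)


NFA has 2 states
Subset construction: each DFA state = subset of NFA states
Maximum subsets = 2^2
2^2 = 4

4


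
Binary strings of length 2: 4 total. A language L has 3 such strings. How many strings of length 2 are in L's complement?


Alphabet: {0,1}
String length: 2
Total strings of length 2 = 2^2 = 4
Strings in L = 3
Complement = total - |L|
= 4 - 3
= 1

1


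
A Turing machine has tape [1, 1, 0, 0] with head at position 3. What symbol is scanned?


Tape: [1, 1, 0, 0]
Positions: 0 1 2 3
Values:    1 1 0 0
Head at position 3
tape[3] = 0

0


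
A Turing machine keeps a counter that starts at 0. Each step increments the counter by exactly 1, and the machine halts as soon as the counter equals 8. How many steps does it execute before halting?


Counter starts at 0. Counting sequence:
  Step 1: counter = 1
  Step 2: counter = 2
  Step 3: counter = 3
  Step 4: counter = 4
  Step 5: counter = 5
  Step 6: counter = 6
  Step 7: counter = 7
  Step 8: counter = 8
Counter reached 8 -> halt
Total steps = 8

8


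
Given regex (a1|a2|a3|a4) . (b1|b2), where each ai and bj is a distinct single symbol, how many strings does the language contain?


First group: 4 alternatives
Second group: 2 alternatives
Concatenation: each choice from group 1 pairs with each from group 2
Total = 4 x 2 = 8

8


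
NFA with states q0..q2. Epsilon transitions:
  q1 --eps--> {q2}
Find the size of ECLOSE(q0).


Starting from q0
Initialize closure = {q0}
q0 has no outgoing epsilon transitions -> nothing to add
Final closure: {q0}
Size = 1

1


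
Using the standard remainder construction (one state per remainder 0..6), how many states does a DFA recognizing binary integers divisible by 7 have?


Divisibility by 7 is tracked via the remainder mod 7: 0, 1, ..., 6
The construction assigns one state to each remainder
Number of remainders = 7

7


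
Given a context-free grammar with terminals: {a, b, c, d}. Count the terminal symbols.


Terminal symbols: a, b, c, d
Counting each: a (#1), b (#2), c (#3), d (#4)
Total = 4

4


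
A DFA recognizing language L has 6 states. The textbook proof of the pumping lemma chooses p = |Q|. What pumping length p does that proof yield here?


Pumping lemma for regular languages (standard proof):
Take p = |Q|, the number of DFA states.
Any string of length >= |Q| passes through |Q|+1 states while reading its first |Q| symbols,
so by pigeonhole some state repeats, giving the loop that can be pumped.
Here |Q| = 6
Therefore the proof uses p = 6

6


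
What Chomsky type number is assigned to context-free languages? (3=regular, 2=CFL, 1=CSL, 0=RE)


Chomsky hierarchy levels:
  Type 3: Regular (DFA/NFA/regex)
  Type 2: Context-free (PDA)
  Type 1: Context-sensitive
  Type 0: Recursively enumerable (TM)
'context-free' corresponds to Type 2

2


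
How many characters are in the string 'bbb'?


String: 'bbb'
Counting characters:
  'b' appears 3 time(s)
Total length = 0 + 3 = 3

3


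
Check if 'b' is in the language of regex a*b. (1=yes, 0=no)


Pattern: a*b
String: 'b'
Pattern requires: zero or more 'a's followed by exactly one 'b'
Found 0 leading 'a's
Remaining: 'b'
Remaining is exactly 'b' -> match
Result: 1

1


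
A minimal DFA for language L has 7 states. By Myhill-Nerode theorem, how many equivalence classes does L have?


Myhill-Nerode theorem:
Number of equivalence classes = number of states in minimal DFA
Minimal DFA states = 7
Therefore equivalence classes = 7

7


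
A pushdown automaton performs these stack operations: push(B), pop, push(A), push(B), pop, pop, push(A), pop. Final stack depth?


Tracing stack operations:
  push(B) -> stack = [B], depth=1
  pop -> removed B, stack = [], depth=0
  push(A) -> stack = [A], depth=1
  push(B) -> stack = [A,B], depth=2
  pop -> removed B, stack = [A], depth=1
  pop -> removed A, stack = [], depth=0
  push(A) -> stack = [A], depth=1
  pop -> removed A, stack = [], depth=0
Final depth = 0

0


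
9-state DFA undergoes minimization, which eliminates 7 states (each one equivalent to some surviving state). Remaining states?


Original DFA: 9 states
Redundant states removed: 7
Minimized states = original - removed
= 9 - 7
= 2

2


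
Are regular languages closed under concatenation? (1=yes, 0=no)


Regular languages are closed under all standard operations:
- Union: Yes (product construction)
- Intersection: Yes (product construction)
- Complement: Yes (swap accept/reject)
- Concatenation: Yes (NFA construction)
Operation: concatenation -> Closed

1


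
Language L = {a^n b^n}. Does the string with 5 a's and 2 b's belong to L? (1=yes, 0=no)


Language requires equal numbers of a's and b's
PDA pushes for each 'a', pops for each 'b'
Number of a's = 5
Number of b's = 2
5 != 2 -> Reject

0


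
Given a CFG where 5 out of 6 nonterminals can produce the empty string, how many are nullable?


Nonterminals: {S, A, B, C, D, E}
A nonterminal is nullable if it can derive epsilon
Counting nullable nonterminals: 5
Total nullable = 5

5


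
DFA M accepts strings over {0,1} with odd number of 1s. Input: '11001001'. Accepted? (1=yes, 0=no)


DFA has 2 states: q_even (start, accept=no) and q_odd
Processing string '11001001' character by character:
  Position 0: read '1', 1-count=1 -> q_odd
  Position 1: read '1', 1-count=2 -> q_even
  Position 2: read '0', 1-count=2 -> q_even (no change)
  Position 3: read '0', 1-count=2 -> q_even (no change)
  Position 4: read '1', 1-count=3 -> q_odd
  Position 5: read '0', 1-count=3 -> q_odd (no change)
  Position 6: read '0', 1-count=3 -> q_odd (no change)
  Position 7: read '1', 1-count=4 -> q_even
Final state: q_even, total 1s = 4 (even); the DFA requires an odd count -> reject

0


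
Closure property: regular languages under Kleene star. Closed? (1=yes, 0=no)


Regular languages are closed under:
- Union (DFA product construction)
- Intersection (DFA product construction)
- Complement (swap accept/reject states)
- Concatenation (NFA construction)
- Kleene star (NFA construction)
Kleene star is in this list
Therefore: closed

1


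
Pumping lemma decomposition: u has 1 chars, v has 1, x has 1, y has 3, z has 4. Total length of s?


|s| = |u| + |v| + |x| + |y| + |z|
= 1 + 1 + 1 + 3 + 4
= 2 + 1 + 7
= 3 + 7
= 10

10


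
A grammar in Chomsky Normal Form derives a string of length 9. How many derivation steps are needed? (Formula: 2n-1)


Chomsky Normal Form derivation:
String length n = 9
Each step either:
  - Splits a nonterminal into two (n-1 such steps)
  - Converts a nonterminal to terminal (n such steps)
Total = (n-1) + n = 2n - 1
= 2(9) - 1
= 18 - 1
= 17

17


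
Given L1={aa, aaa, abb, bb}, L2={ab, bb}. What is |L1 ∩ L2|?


L1 = {aa, aaa, abb, bb}
L2 = {ab, bb}
Checking each string in L1 against L2:
  'aa': in L2? No
  'aaa': in L2? No
  'abb': in L2? No
  'bb': in L2? Yes
Intersection = {bb}
|L1 ∩ L2| = 1

1


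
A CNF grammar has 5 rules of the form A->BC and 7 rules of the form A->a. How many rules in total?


CNF allows two rule forms:
  A -> BC (binary): 5 rules
  A -> a (terminal): 7 rules
Total = 5 + 7 = 12

12


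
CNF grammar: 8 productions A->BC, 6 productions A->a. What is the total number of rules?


CNF allows two rule forms:
  A -> BC (binary): 8 rules
  A -> a (terminal): 6 rules
Total = 8 + 6 = 14

14


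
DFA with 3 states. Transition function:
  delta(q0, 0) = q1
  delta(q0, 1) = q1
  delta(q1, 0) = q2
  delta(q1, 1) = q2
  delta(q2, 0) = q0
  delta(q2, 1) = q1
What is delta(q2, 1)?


Looking up transition function:
delta(q2, 1) in the table
Row: q2, Column: 1
Result: q1

q1


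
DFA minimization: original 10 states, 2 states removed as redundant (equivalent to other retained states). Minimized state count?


Original DFA: 10 states
Redundant states removed: 2
Minimized states = original - removed
= 10 - 2
= 8

8


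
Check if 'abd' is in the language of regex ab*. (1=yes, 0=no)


Pattern: ab*
String: 'abd'
Pattern requires: exactly one 'a' followed by zero or more 'b's
First char is 'a' -> OK
Rest 'bd': all b's? No
Result: 0

0


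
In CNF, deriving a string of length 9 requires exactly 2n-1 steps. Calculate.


Chomsky Normal Form derivation:
String length n = 9
Each step either:
  - Splits a nonterminal into two (n-1 such steps)
  - Converts a nonterminal to terminal (n such steps)
Total = (n-1) + n = 2n - 1
= 2(9) - 1
= 18 - 1
= 17

17


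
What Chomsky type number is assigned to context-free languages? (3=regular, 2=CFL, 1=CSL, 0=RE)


Chomsky hierarchy levels:
  Type 3: Regular (DFA/NFA/regex)
  Type 2: Context-free (PDA)
  Type 1: Context-sensitive
  Type 0: Recursively enumerable (TM)
'context-free' corresponds to Type 2

2


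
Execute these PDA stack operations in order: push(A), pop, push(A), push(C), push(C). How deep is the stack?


Tracing stack operations:
  push(A) -> stack = [A], depth=1
  pop -> removed A, stack = [], depth=0
  push(A) -> stack = [A], depth=1
  push(C) -> stack = [A,C], depth=2
  push(C) -> stack = [A,C,C], depth=3
Final depth = 3

3


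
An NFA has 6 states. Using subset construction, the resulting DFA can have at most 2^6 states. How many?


NFA has 6 states
Subset construction: each DFA state = subset of NFA states
Maximum subsets = 2^6
2^6 = 64

64


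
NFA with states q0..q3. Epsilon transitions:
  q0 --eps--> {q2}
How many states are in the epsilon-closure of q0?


Starting from q0
Initialize closure = {q0}
Follow epsilon from q0 -> add q2
Final closure: {q0, q2}
Size = 2

2


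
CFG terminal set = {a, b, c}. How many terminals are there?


Terminal symbols: a, b, c
Counting each: a (#1), b (#2), c (#3)
Total = 3

3


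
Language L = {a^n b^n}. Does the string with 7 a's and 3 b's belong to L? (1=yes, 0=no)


Language requires equal numbers of a's and b's
PDA pushes for each 'a', pops for each 'b'
Number of a's = 7
Number of b's = 3
7 != 3 -> Reject

0


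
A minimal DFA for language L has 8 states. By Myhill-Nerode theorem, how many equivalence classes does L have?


Myhill-Nerode theorem:
Number of equivalence classes = number of states in minimal DFA
Minimal DFA states = 8
Therefore equivalence classes = 8

8


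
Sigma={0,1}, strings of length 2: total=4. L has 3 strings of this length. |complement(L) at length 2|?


Alphabet: {0,1}
String length: 2
Total strings of length 2 = 2^2 = 4
Strings in L = 3
Complement = total - |L|
= 4 - 3
= 1

1


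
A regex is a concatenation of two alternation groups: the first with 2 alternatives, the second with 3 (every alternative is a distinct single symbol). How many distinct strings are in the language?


First group: 2 alternatives
Second group: 3 alternatives
Concatenation: each choice from group 1 pairs with each from group 2
Total = 2 x 3 = 6

6


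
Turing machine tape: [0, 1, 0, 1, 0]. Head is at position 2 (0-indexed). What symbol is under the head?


Tape: [0, 1, 0, 1, 0]
Positions: 0 1 2 3 4
Values:    0 1 0 1 0
Head at position 2
tape[2] = 0

0


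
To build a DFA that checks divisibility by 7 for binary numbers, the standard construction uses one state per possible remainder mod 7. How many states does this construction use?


Divisibility by 7 is tracked via the remainder mod 7: 0, 1, ..., 6
The construction assigns one state to each remainder
Number of remainders = 7

7


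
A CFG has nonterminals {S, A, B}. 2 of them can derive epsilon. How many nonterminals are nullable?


Nonterminals: {S, A, B}
A nonterminal is nullable if it can derive epsilon
Counting nullable nonterminals: 2
Total nullable = 2

2


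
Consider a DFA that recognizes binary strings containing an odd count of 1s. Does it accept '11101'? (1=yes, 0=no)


DFA has 2 states: q_even (start, accept=no) and q_odd
Processing string '11101' character by character:
  Position 0: read '1', 1-count=1 -> q_odd
  Position 1: read '1', 1-count=2 -> q_even
  Position 2: read '1', 1-count=3 -> q_odd
  Position 3: read '0', 1-count=3 -> q_odd (no change)
  Position 4: read '1', 1-count=4 -> q_even
Final state: q_even, total 1s = 4 (even); the DFA requires an odd count -> reject

0


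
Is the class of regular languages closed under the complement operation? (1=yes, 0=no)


Regular languages are closed under:
- Union (DFA product construction)
- Intersection (DFA product construction)
- Complement (swap accept/reject states)
- Concatenation (NFA construction)
- Kleene star (NFA construction)
complement is in this list
Therefore: closed

1


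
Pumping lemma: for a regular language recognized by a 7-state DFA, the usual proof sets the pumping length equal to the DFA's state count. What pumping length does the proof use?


Pumping lemma for regular languages (standard proof):
Take p = |Q|, the number of DFA states.
Any string of length >= |Q| passes through |Q|+1 states while reading its first |Q| symbols,
so by pigeonhole some state repeats, giving the loop that can be pumped.
Here |Q| = 7
Therefore the proof uses p = 7

7


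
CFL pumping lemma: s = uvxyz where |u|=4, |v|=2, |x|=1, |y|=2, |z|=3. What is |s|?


|s| = |u| + |v| + |x| + |y| + |z|
= 4 + 2 + 1 + 2 + 3
= 6 + 1 + 5
= 7 + 5
= 12

12


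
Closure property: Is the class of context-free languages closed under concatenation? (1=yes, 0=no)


CFL closure properties:
  Closed under: union, concatenation, Kleene star
  NOT closed under: intersection, complement
Operation 'concatenation' is in closed list -> Yes (closed)

1


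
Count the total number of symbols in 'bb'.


String: 'bb'
Counting characters:
  'b' appears 2 time(s)
Total length = 0 + 2 = 2

2


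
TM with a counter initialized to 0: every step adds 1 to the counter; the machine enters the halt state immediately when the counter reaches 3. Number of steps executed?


Counter starts at 0. Counting sequence:
  Step 1: counter = 1
  Step 2: counter = 2
  Step 3: counter = 3
Counter reached 3 -> halt
Total steps = 3

3


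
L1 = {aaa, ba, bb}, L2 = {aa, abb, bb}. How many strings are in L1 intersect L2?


L1 = {aaa, ba, bb}
L2 = {aa, abb, bb}
Checking each string in L1 against L2:
  'aaa': in L2? No
  'ba': in L2? No
  'bb': in L2? Yes
Intersection = {bb}
|L1 ∩ L2| = 1

1


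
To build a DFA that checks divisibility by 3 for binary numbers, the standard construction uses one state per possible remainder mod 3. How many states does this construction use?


Divisibility by 3 is tracked via the remainder mod 3: 0, 1, ..., 2
The construction assigns one state to each remainder
Number of remainders = 3

3


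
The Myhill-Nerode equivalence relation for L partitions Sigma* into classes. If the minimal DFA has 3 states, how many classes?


Myhill-Nerode theorem:
Number of equivalence classes = number of states in minimal DFA
Minimal DFA states = 3
Therefore equivalence classes = 3

3


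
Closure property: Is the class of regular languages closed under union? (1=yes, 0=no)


Regular languages are closed under all standard operations:
- Union: Yes (product construction)
- Intersection: Yes (product construction)
- Complement: Yes (swap accept/reject)
- Concatenation: Yes (NFA construction)
Operation: union -> Closed

1


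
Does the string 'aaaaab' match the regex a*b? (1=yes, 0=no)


Pattern: a*b
String: 'aaaaab'
Pattern requires: zero or more 'a's followed by exactly one 'b'
Found 5 leading 'a's
Remaining: 'b'
Remaining is exactly 'b' -> match
Result: 1

1


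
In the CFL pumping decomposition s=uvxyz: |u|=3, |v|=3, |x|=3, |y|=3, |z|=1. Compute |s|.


|s| = |u| + |v| + |x| + |y| + |z|
= 3 + 3 + 3 + 3 + 1
= 6 + 3 + 4
= 9 + 4
= 13

13


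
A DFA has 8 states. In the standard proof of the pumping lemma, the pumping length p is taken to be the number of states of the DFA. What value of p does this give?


Pumping lemma for regular languages (standard proof):
Take p = |Q|, the number of DFA states.
Any string of length >= |Q| passes through |Q|+1 states while reading its first |Q| symbols,
so by pigeonhole some state repeats, giving the loop that can be pumped.
Here |Q| = 8
Therefore the proof uses p = 8

8


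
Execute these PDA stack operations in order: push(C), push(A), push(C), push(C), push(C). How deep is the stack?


Tracing stack operations:
  push(C) -> stack = [C], depth=1
  push(A) -> stack = [C,A], depth=2
  push(C) -> stack = [C,A,C], depth=3
  push(C) -> stack = [C,A,C,C], depth=4
  push(C) -> stack = [C,A,C,C,C], depth=5
Final depth = 5

5


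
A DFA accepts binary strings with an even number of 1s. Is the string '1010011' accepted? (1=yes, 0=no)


DFA has 2 states: q_even (start, accept=yes) and q_odd
Processing string '1010011' character by character:
  Position 0: read '1', 1-count=1 -> q_odd
  Position 1: read '0', 1-count=1 -> q_odd (no change)
  Position 2: read '1', 1-count=2 -> q_even
  Position 3: read '0', 1-count=2 -> q_even (no change)
  Position 4: read '0', 1-count=2 -> q_even (no change)
  Position 5: read '1', 1-count=3 -> q_odd
  Position 6: read '1', 1-count=4 -> q_even
Final state: q_even, total 1s = 4 (even); the DFA requires an even count -> accept

1


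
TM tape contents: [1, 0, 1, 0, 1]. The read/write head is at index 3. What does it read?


Tape: [1, 0, 1, 0, 1]
Positions: 0 1 2 3 4
Values:    1 0 1 0 1
Head at position 3
tape[3] = 0

0


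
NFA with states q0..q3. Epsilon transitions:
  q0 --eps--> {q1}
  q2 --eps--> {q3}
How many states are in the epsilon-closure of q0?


Starting from q0
Initialize closure = {q0}
Follow epsilon from q0 -> add q1
Final closure: {q0, q1}
Size = 2

2


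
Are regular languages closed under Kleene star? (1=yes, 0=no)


Regular languages are closed under:
- Union (DFA product construction)
- Intersection (DFA product construction)
- Complement (swap accept/reject states)
- Concatenation (NFA construction)
- Kleene star (NFA construction)
Kleene star is in this list
Therefore: closed

1


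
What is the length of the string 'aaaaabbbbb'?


String: 'aaaaabbbbb'
Counting characters:
  'a' appears 5 time(s)
  'b' appears 5 time(s)
Total length = 5 + 5 = 10

10


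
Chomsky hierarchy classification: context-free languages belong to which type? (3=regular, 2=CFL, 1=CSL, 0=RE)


Chomsky hierarchy levels:
  Type 3: Regular (DFA/NFA/regex)
  Type 2: Context-free (PDA)
  Type 1: Context-sensitive
  Type 0: Recursively enumerable (TM)
'context-free' corresponds to Type 2

2


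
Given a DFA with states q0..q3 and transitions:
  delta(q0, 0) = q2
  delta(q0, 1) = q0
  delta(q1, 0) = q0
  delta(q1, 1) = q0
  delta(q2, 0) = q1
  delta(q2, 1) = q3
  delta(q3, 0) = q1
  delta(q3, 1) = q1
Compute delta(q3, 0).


Looking up transition function:
delta(q3, 0) in the table
Row: q3, Column: 0
Result: q1

q1


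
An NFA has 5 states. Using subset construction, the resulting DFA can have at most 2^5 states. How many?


NFA has 5 states
Subset construction: each DFA state = subset of NFA states
Maximum subsets = 2^5
2^5 = 32

32


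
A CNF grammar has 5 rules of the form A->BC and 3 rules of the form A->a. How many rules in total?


CNF allows two rule forms:
  A -> BC (binary): 5 rules
  A -> a (terminal): 3 rules
Total = 5 + 3 = 8

8


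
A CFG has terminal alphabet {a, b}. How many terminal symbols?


Terminal symbols: a, b
Counting each: a (#1), b (#2)
Total = 2

2


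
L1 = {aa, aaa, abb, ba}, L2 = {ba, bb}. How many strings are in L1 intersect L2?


L1 = {aa, aaa, abb, ba}
L2 = {ba, bb}
Checking each string in L1 against L2:
  'aa': in L2? No
  'aaa': in L2? No
  'abb': in L2? No
  'ba': in L2? Yes
Intersection = {ba}
|L1 ∩ L2| = 1

1


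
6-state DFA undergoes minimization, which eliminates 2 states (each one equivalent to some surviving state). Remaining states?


Original DFA: 6 states
Redundant states removed: 2
Minimized states = original - removed
= 6 - 2
= 4

4


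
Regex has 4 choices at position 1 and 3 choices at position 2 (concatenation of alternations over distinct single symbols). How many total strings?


First group: 4 alternatives
Second group: 3 alternatives
Concatenation: each choice from group 1 pairs with each from group 2
Total = 4 x 3 = 12

12


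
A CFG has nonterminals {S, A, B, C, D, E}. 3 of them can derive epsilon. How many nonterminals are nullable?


Nonterminals: {S, A, B, C, D, E}
A nonterminal is nullable if it can derive epsilon
Counting nullable nonterminals: 3
Total nullable = 3

3


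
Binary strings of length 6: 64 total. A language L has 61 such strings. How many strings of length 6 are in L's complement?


Alphabet: {0,1}
String length: 6
Total strings of length 6 = 2^6 = 64
Strings in L = 61
Complement = total - |L|
= 64 - 61
= 3

3


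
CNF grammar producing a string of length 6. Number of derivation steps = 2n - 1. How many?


Chomsky Normal Form derivation:
String length n = 6
Each step either:
  - Splits a nonterminal into two (n-1 such steps)
  - Converts a nonterminal to terminal (n such steps)
Total = (n-1) + n = 2n - 1
= 2(6) - 1
= 12 - 1
= 11

11


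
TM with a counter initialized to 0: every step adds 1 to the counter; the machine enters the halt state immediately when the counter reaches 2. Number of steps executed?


Counter starts at 0. Counting sequence:
  Step 1: counter = 1
  Step 2: counter = 2
Counter reached 2 -> halt
Total steps = 2

2


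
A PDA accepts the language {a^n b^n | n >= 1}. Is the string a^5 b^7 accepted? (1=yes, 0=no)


Language requires equal numbers of a's and b's
PDA pushes for each 'a', pops for each 'b'
Number of a's = 5
Number of b's = 7
5 != 7 -> Reject

0


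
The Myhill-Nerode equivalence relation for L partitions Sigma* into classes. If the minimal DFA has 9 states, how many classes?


Myhill-Nerode theorem:
Number of equivalence classes = number of states in minimal DFA
Minimal DFA states = 9
Therefore equivalence classes = 9

9


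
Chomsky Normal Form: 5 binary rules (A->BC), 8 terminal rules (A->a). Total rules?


CNF allows two rule forms:
  A -> BC (binary): 5 rules
  A -> a (terminal): 8 rules
Total = 5 + 8 = 13

13


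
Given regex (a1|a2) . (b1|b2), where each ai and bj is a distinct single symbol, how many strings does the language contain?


First group: 2 alternatives
Second group: 2 alternatives
Concatenation: each choice from group 1 pairs with each from group 2
Total = 2 x 2 = 4

4


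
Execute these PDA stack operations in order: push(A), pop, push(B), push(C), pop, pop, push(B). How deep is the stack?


Tracing stack operations:
  push(A) -> stack = [A], depth=1
  pop -> removed A, stack = [], depth=0
  push(B) -> stack = [B], depth=1
  push(C) -> stack = [B,C], depth=2
  pop -> removed C, stack = [B], depth=1
  pop -> removed B, stack = [], depth=0
  push(B) -> stack = [B], depth=1
Final depth = 1

1


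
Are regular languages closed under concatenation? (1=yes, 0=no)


Regular languages are closed under all standard operations:
- Union: Yes (product construction)
- Intersection: Yes (product construction)
- Complement: Yes (swap accept/reject)
- Concatenation: Yes (NFA construction)
Operation: concatenation -> Closed

1


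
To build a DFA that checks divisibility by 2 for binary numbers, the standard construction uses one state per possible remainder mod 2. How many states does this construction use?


Divisibility by 2 is tracked via the remainder mod 2: 0, 1, ..., 1
The construction assigns one state to each remainder
Number of remainders = 2

2


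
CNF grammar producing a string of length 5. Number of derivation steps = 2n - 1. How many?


Chomsky Normal Form derivation:
String length n = 5
Each step either:
  - Splits a nonterminal into two (n-1 such steps)
  - Converts a nonterminal to terminal (n such steps)
Total = (n-1) + n = 2n - 1
= 2(5) - 1
= 10 - 1
= 9

9


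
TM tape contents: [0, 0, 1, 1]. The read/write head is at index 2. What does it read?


Tape: [0, 0, 1, 1]
Positions: 0 1 2 3
Values:    0 0 1 1
Head at position 2
tape[2] = 1

1


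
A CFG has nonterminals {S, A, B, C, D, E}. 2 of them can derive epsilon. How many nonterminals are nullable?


Nonterminals: {S, A, B, C, D, E}
A nonterminal is nullable if it can derive epsilon
Counting nullable nonterminals: 2
Total nullable = 2

2


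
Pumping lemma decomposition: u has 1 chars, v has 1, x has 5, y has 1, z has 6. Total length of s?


|s| = |u| + |v| + |x| + |y| + |z|
= 1 + 1 + 5 + 1 + 6
= 2 + 5 + 7
= 7 + 7
= 14

14


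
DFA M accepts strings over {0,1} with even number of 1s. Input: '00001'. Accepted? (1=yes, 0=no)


DFA has 2 states: q_even (start, accept=yes) and q_odd
Processing string '00001' character by character:
  Position 0: read '0', 1-count=0 -> q_even (no change)
  Position 1: read '0', 1-count=0 -> q_even (no change)
  Position 2: read '0', 1-count=0 -> q_even (no change)
  Position 3: read '0', 1-count=0 -> q_even (no change)
  Position 4: read '1', 1-count=1 -> q_odd
Final state: q_odd, total 1s = 1 (odd); the DFA requires an even count -> reject

0


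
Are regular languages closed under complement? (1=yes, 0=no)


Regular languages are closed under:
- Union (DFA product construction)
- Intersection (DFA product construction)
- Complement (swap accept/reject states)
- Concatenation (NFA construction)
- Kleene star (NFA construction)
complement is in this list
Therefore: closed

1


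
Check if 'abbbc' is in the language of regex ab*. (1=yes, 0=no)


Pattern: ab*
String: 'abbbc'
Pattern requires: exactly one 'a' followed by zero or more 'b's
First char is 'a' -> OK
Rest 'bbbc': all b's? No
Result: 0

0


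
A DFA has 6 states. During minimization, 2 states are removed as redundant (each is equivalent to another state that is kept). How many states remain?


Original DFA: 6 states
Redundant states removed: 2
Minimized states = original - removed
= 6 - 2
= 4

4


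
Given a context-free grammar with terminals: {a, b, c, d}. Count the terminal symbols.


Terminal symbols: a, b, c, d
Counting each: a (#1), b (#2), c (#3), d (#4)
Total = 4

4


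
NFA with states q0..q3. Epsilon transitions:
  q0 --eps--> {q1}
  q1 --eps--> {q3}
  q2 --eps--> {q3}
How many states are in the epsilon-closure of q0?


Starting from q0
Initialize closure = {q0}
Follow epsilon from q0 -> add q1
Follow epsilon from q1 -> add q3
Final closure: {q0, q1, q3}
Size = 3

3


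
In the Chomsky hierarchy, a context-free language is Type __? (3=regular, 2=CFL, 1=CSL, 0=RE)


Chomsky hierarchy levels:
  Type 3: Regular (DFA/NFA/regex)
  Type 2: Context-free (PDA)
  Type 1: Context-sensitive
  Type 0: Recursively enumerable (TM)
'context-free' corresponds to Type 2

2


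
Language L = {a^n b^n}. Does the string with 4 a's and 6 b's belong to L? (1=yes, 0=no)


Language requires equal numbers of a's and b's
PDA pushes for each 'a', pops for each 'b'
Number of a's = 4
Number of b's = 6
4 != 6 -> Reject

0


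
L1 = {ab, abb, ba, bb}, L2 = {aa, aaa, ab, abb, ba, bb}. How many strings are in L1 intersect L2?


L1 = {ab, abb, ba, bb}
L2 = {aa, aaa, ab, abb, ba, bb}
Checking each string in L1 against L2:
  'ab': in L2? Yes
  'abb': in L2? Yes
  'ba': in L2? Yes
  'bb': in L2? Yes
Intersection = {ab, abb, ba, bb}
|L1 ∩ L2| = 4

4


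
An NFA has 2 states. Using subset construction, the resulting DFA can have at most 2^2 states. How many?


NFA has 2 states
Subset construction: each DFA state = subset of NFA states
Maximum subsets = 2^2
2^2 = 4

4


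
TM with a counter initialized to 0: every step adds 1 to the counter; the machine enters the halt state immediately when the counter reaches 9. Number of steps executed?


Counter starts at 0. Counting sequence:
  Step 1: counter = 1
  Step 2: counter = 2
  Step 3: counter = 3
  Step 4: counter = 4
  Step 5: counter = 5
  Step 6: counter = 6
  ...
  Step 9: counter = 9
Counter reached 9 -> halt
Total steps = 9

9


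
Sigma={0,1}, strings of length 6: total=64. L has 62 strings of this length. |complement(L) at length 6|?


Alphabet: {0,1}
String length: 6
Total strings of length 6 = 2^6 = 64
Strings in L = 62
Complement = total - |L|
= 64 - 62
= 2

2


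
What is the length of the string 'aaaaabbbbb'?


String: 'aaaaabbbbb'
Counting characters:
  'a' appears 5 time(s)
  'b' appears 5 time(s)
Total length = 5 + 5 = 10

10


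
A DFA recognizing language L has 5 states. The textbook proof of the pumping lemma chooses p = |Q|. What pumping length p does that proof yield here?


Pumping lemma for regular languages (standard proof):
Take p = |Q|, the number of DFA states.
Any string of length >= |Q| passes through |Q|+1 states while reading its first |Q| symbols,
so by pigeonhole some state repeats, giving the loop that can be pumped.
Here |Q| = 5
Therefore the proof uses p = 5

5
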